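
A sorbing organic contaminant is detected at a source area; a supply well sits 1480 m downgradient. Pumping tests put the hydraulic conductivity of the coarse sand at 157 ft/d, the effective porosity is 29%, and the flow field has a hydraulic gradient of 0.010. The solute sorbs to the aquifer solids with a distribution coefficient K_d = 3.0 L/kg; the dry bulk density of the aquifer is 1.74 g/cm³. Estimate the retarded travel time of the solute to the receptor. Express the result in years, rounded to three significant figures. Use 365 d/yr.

46.7 years

K = 157 ft/d × 0.3048 = 47.85 m/d
Darcy flux q = K·i = 47.85 × 0.010 = 0.4785 m/d
Average linear velocity = 0.4785 / 0.29 = 1.650 m/d
Retardation R = 1 + ρ_b·K_d/n = 1 + 1.74×3.0/0.29 = 19.00
Contaminant velocity v_c = v/R = 1.650/19.00 = 0.08685 m/d
t = L/v_c = 1480/0.08685 = 17040 d
   = 17040/365 = 46.7 yr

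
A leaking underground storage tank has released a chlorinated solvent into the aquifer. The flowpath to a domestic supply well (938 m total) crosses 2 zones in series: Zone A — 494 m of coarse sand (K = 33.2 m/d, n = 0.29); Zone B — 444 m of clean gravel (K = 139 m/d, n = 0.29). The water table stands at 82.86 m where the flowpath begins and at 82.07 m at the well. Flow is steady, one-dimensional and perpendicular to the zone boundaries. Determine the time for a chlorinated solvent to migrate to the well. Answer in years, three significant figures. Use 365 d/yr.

17.1 years

Total head drop ΔH = 82.86 − 82.07 = 0.79 m
Continuity: the same q passes through each zone, so ΔH = q·Σ(L_j/K_j) — the zones act as resistances in series.
Σ(L/K) = 494/33.2 + 444/139 = 14.88 + 3.194 = 18.07 d
q = ΔH / Σ(L/K) = 0.79 / 18.07 = 0.04371 m/d (same in every zone)
Zone A: v = q/n = 0.04371/0.29 = 0.1507 m/d → t_A = 494/0.1507 = 3278 d
Zone B: v = q/n = 0.04371/0.29 = 0.1507 m/d → t_B = 444/0.1507 = 2946 d
Total t = 3278 + 2946 = 6223 d
   = 6223 / 365 = 17.1 yr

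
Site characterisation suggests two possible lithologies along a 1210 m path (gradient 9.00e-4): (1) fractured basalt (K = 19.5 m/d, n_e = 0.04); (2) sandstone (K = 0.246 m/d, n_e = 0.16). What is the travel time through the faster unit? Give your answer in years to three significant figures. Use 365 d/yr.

Unit 1 (fractured basalt): v = 19.5×9.0e-4/0.04 = 0.4388 m/d, t = 1210/0.4388 = 2758 d
Unit 2 (sandstone): v = 0.246×9.0e-4/0.16 = 0.001384 m/d, t = 1210/0.001384 = 874400 d
Faster: 2758 d / 365 = 7.56 yr

7.56 years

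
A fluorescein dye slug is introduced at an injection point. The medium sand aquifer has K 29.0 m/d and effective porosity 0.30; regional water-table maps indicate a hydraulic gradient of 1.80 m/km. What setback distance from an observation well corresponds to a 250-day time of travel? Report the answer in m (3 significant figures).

43.5 m

Darcy flux q = K·i = 29.0 × 0.0018 = 0.05220 m/d
Average linear velocity = 0.05220 / 0.30 = 0.1740 m/d
L = v × T = 0.1740 × 250 = 43.50 m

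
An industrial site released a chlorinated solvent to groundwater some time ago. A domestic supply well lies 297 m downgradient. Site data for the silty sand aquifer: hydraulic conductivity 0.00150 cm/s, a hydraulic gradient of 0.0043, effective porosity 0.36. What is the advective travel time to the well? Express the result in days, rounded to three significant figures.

K = 0.00150 cm/s × 864 = 1.296 m/d
Darcy flux q = K·i = 1.296 × 0.0043 = 0.005573 m/d
Seepage velocity v = q / n = 0.005573 / 0.36 = 0.01548 m/d
t = L / v = 297 / 0.01548 = 19190 d

19200 days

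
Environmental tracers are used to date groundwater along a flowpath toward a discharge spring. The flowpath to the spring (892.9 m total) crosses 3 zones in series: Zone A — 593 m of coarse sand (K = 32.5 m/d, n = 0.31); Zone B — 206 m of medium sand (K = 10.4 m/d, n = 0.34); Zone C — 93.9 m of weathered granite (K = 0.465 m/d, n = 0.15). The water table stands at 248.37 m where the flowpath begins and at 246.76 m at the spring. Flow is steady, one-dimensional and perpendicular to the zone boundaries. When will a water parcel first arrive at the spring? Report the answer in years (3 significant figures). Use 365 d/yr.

109 years

Total head drop ΔH = 248.37 − 246.76 = 1.61 m
Steady 1-D flow in series ⇒ the Darcy flux q is identical in every zone and the zone head losses add (resistances L/K in series).
Σ(L/K) = 593/32.5 + 206/10.4 + 93.9/0.465 = 18.25 + 19.81 + 201.9 = 240.0 d
q = ΔH / Σ(L/K) = 1.61 / 240.0 = 0.006709 m/d (same in every zone)
Zone A: v = q/n = 0.006709/0.31 = 0.02164 m/d → t_A = 593/0.02164 = 27400 d
Zone B: v = q/n = 0.006709/0.34 = 0.01973 m/d → t_B = 206/0.01973 = 10440 d
Zone C: v = q/n = 0.006709/0.15 = 0.04472 m/d → t_C = 93.9/0.04472 = 2100 d
Total t = 27400 + 10440 + 2100 = 39940 d
   = 39940 / 365 = 109 yr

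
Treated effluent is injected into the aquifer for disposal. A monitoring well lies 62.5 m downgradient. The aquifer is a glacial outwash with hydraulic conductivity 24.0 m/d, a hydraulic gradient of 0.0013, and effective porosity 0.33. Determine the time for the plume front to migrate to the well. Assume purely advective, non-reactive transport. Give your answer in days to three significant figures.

Darcy flux q = K·i = 24.0 × 0.0013 = 0.03120 m/d
v = Ki/n = 24.0·0.0013/0.33 = 0.09455 m/d
t = L / v = 62.5 / 0.09455 = 661.1 d

661 days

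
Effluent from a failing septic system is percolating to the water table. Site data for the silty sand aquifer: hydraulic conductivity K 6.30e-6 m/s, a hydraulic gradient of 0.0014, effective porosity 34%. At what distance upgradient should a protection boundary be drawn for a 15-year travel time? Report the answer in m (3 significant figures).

12.3 m

K = 6.30e-6 m/s × 86400 s/d = 0.5443 m/d
Darcy flux q = K·i = 0.5443 × 0.0014 = 7.620e-4 m/d
v = Ki/n = 0.5443·0.0014/0.34 = 0.002241 m/d
T = 15 yr × 365 = 5475 d
L = v × T = 0.002241 × 5475 = 12.27 m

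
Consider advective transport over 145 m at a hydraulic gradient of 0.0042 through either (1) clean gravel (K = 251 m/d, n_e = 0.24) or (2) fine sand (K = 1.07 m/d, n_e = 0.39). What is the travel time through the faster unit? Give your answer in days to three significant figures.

33.0 days

Unit 1 (clean gravel): v = 251×0.0042/0.24 = 4.393 m/d, t = 145/4.393 = 33.01 d
Unit 2 (fine sand): v = 1.07×0.0042/0.39 = 0.01152 m/d, t = 145/0.01152 = 12580 d
Faster unit: t = 33.0 d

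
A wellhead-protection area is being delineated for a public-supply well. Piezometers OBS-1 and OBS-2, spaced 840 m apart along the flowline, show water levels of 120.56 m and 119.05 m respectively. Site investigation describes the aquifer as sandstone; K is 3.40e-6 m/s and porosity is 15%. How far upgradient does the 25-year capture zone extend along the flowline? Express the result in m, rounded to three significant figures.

32.1 m

Hydraulic gradient i = (120.56 − 119.05) / 840 = 1.51 / 840 = 0.001798
K = 3.40e-6 m/s × 86400 s/d = 0.2938 m/d
q = Ki = 0.2938 × 0.001798 = 5.281e-4 m/d
Seepage velocity v = q / n = 5.281e-4 / 0.15 = 0.003520 m/d
T = 25 yr × 365 = 9125 d
L = v × T = 0.003520 × 9125 = 32.12 m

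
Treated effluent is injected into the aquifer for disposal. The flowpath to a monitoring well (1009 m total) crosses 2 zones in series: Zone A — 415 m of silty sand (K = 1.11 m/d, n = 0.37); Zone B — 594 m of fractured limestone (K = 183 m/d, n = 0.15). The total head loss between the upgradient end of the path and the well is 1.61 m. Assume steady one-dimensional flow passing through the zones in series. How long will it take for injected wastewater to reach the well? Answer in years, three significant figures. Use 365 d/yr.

156 years

Continuity: the same q passes through each zone, so ΔH = q·Σ(L_j/K_j) — the zones act as resistances in series.
Σ(L/K) = 415/1.11 + 594/183 = 373.9 + 3.246 = 377.1 d
q = ΔH / Σ(L/K) = 1.61 / 377.1 = 0.004269 m/d (same in every zone)
Zone A: v = q/n = 0.004269/0.37 = 0.01154 m/d → t_A = 415/0.01154 = 35970 d
Zone B: v = q/n = 0.004269/0.15 = 0.02846 m/d → t_B = 594/0.02846 = 20870 d
Total t = 35970 + 20870 = 56840 d
   = 56840 / 365 = 156 yr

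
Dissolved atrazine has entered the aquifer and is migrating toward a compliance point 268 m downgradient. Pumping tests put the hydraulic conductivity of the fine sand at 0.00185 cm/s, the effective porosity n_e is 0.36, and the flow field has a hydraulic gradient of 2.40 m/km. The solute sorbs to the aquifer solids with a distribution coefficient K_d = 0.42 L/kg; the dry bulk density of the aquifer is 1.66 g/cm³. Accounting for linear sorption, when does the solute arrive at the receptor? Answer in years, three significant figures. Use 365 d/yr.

K = 0.00185 cm/s × 864 = 1.598 m/d
Specific discharge q = 1.598 × 0.0024 = 0.003836 m/d
Seepage velocity v = q / n = 0.003836 / 0.36 = 0.01066 m/d
Retardation R = 1 + ρ_b·K_d/n = 1 + 1.66×0.42/0.36 = 2.937
Contaminant velocity v_c = v/R = 0.01066/2.937 = 0.003629 m/d
t = L/v_c = 268/0.003629 = 73860 d
   = 73860/365 = 202 yr

202 years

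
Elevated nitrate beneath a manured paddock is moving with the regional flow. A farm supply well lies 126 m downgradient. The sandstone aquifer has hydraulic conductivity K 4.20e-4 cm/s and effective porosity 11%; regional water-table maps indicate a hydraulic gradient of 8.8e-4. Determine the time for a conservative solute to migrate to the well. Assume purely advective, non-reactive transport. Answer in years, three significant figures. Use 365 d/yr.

K = 4.20e-4 cm/s × 864 = 0.3629 m/d
q = Ki = 0.3629 × 8.8e-4 = 3.193e-4 m/d
Seepage velocity v = q / n = 3.193e-4 / 0.11 = 0.002903 m/d
t = L / v = 126 / 0.002903 = 43400 d
   = 43400 / 365 = 119 yr

119 years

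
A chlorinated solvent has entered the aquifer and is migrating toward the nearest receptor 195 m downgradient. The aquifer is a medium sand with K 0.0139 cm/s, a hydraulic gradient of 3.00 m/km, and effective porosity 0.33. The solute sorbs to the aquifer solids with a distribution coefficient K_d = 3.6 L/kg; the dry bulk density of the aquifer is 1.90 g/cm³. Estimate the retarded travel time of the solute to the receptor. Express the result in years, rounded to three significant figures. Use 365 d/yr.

K = 0.0139 cm/s × 864 = 12.01 m/d
q = Ki = 12.01 × 0.0030 = 0.03603 m/d
v_s = q/n_e = 0.03603/0.33 = 0.1092 m/d
Retardation R = 1 + ρ_b·K_d/n = 1 + 1.90×3.6/0.33 = 21.73
Contaminant velocity v_c = v/R = 0.1092/21.73 = 0.005025 m/d
t = L/v_c = 195/0.005025 = 38810 d
   = 38810/365 = 106 yr

106 years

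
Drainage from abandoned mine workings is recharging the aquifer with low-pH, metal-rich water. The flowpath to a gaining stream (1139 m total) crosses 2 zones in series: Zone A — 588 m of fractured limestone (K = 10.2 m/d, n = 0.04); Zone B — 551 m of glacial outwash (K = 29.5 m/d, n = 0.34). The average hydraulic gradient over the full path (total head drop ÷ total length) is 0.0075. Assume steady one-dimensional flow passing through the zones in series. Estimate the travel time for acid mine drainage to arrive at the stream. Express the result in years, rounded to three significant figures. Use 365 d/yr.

For zones in series the flux q is common to all zones; the equivalent conductivity is the harmonic (thickness-weighted) mean, K_eq = L_total / Σ(L_j/K_j).
Σ(L/K) = 588/10.2 + 551/29.5 = 57.65 + 18.68 = 76.33 d
K_eq = L_total / Σ(L/K) = 1139 / 76.33 = 14.92 m/d
q = K_eq · i = 14.92 × 0.0075 = 0.1119 m/d (same in every zone)
Zone A: v = q/n = 0.1119/0.04 = 2.798 m/d → t_A = 588/2.798 = 210.1 d
Zone B: v = q/n = 0.1119/0.34 = 0.3292 m/d → t_B = 551/0.3292 = 1674 d
Total t = 210.1 + 1674 = 1884 d
   = 1884 / 365 = 5.16 yr

5.16 years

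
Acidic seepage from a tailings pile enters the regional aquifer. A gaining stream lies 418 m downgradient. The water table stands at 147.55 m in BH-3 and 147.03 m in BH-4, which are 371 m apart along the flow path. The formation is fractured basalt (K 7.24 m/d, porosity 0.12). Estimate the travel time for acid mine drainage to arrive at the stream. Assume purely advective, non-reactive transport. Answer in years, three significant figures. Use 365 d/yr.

13.5 years

Hydraulic gradient i = (147.55 − 147.03) / 371 = 0.52 / 371 = 0.001402
Specific discharge q = 7.24 × 0.001402 = 0.01015 m/d
Seepage velocity v = q / n = 0.01015 / 0.12 = 0.08456 m/d
t = L / v = 418 / 0.08456 = 4943 d
   = 4943 / 365 = 13.5 yr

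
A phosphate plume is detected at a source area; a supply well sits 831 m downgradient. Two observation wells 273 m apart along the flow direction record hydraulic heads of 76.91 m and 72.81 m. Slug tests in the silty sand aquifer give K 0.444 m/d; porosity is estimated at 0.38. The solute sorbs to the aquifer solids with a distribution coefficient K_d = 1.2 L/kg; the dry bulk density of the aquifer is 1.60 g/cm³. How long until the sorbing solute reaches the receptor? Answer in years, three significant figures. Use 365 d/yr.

785 years

Hydraulic gradient i = (76.91 − 72.81) / 273 = 4.10 / 273 = 0.01502
q = Ki = 0.444 × 0.01502 = 0.006668 m/d
v = Ki/n = 0.444·0.01502/0.38 = 0.01755 m/d
Retardation R = 1 + ρ_b·K_d/n = 1 + 1.60×1.2/0.38 = 6.053
Contaminant velocity v_c = v/R = 0.01755/6.053 = 0.002899 m/d
t = L/v_c = 831/0.002899 = 286600 d
   = 286600/365 = 785 yr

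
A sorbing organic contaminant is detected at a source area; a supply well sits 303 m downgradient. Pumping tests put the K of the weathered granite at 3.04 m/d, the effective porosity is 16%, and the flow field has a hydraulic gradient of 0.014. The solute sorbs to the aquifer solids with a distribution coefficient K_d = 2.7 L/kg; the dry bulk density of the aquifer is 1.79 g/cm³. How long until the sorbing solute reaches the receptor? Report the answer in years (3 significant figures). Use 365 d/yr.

Darcy flux q = K·i = 3.04 × 0.014 = 0.04256 m/d
Average linear velocity = 0.04256 / 0.16 = 0.2660 m/d
Retardation R = 1 + ρ_b·K_d/n = 1 + 1.79×2.7/0.16 = 31.21
Contaminant velocity v_c = v/R = 0.2660/31.21 = 0.008524 m/d
t = L/v_c = 303/0.008524 = 35550 d
   = 35550/365 = 97.4 yr

97.4 years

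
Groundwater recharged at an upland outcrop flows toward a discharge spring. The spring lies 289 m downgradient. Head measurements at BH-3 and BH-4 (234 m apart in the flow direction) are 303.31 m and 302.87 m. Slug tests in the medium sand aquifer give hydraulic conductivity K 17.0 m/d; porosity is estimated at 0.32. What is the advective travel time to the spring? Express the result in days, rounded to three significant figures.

Hydraulic gradient i = (303.31 − 302.87) / 234 = 0.44 / 234 = 0.001880
q = Ki = 17.0 × 0.001880 = 0.03197 m/d
v_s = q/n_e = 0.03197/0.32 = 0.09989 m/d
t = L / v = 289 / 0.09989 = 2893 d

2890 days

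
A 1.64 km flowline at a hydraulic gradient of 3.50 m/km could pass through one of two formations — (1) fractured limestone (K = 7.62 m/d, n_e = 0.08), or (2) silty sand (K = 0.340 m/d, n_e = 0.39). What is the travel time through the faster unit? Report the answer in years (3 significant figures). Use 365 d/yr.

Unit 1 (fractured limestone): v = 7.62×0.0035/0.08 = 0.3334 m/d, t = 1640/0.3334 = 4919 d
Unit 2 (silty sand): v = 0.340×0.0035/0.39 = 0.003051 m/d, t = 1640/0.003051 = 537500 d
Faster: 4919 d / 365 = 13.5 yr

13.5 years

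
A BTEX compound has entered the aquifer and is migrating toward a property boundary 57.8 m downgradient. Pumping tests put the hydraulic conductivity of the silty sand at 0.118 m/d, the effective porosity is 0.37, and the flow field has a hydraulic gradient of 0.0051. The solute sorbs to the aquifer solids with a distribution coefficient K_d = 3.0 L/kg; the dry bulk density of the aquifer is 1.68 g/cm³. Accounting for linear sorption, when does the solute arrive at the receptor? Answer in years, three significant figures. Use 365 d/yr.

1420 years

Darcy flux q = K·i = 0.118 × 0.0051 = 6.018e-4 m/d
Seepage velocity v = q / n = 6.018e-4 / 0.37 = 0.001626 m/d
Retardation R = 1 + ρ_b·K_d/n = 1 + 1.68×3.0/0.37 = 14.62
Contaminant velocity v_c = v/R = 0.001626/14.62 = 1.112e-4 m/d
t = L/v_c = 57.8/1.112e-4 = 519600 d
   = 519600/365 = 1420 yr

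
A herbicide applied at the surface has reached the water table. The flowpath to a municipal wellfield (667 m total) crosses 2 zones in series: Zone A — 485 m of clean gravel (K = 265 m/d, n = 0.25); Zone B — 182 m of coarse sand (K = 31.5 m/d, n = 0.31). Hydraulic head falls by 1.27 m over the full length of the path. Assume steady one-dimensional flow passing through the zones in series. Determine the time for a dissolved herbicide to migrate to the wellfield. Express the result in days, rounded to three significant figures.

1060 days

Continuity: the same q passes through each zone, so ΔH = q·Σ(L_j/K_j) — the zones act as resistances in series.
Σ(L/K) = 485/265 + 182/31.5 = 1.830 + 5.778 = 7.608 d
q = ΔH / Σ(L/K) = 1.27 / 7.608 = 0.1669 m/d (same in every zone)
Zone A: v = q/n = 0.1669/0.25 = 0.6677 m/d → t_A = 485/0.6677 = 726.4 d
Zone B: v = q/n = 0.1669/0.31 = 0.5385 m/d → t_B = 182/0.5385 = 338.0 d
Total t = 726.4 + 338.0 = 1064 d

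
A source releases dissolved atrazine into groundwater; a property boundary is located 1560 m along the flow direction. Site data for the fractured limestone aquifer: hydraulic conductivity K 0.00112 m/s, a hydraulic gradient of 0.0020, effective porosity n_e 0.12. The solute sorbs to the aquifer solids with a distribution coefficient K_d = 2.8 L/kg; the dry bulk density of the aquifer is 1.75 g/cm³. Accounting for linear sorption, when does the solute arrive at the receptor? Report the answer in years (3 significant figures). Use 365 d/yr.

K = 0.00112 m/s × 86400 s/d = 96.77 m/d
q = Ki = 96.77 × 0.0020 = 0.1935 m/d
v = Ki/n = 96.77·0.0020/0.12 = 1.613 m/d
Retardation R = 1 + ρ_b·K_d/n = 1 + 1.75×2.8/0.12 = 41.83
Contaminant velocity v_c = v/R = 1.613/41.83 = 0.03855 m/d
t = L/v_c = 1560/0.03855 = 40460 d
   = 40460/365 = 111 yr

111 years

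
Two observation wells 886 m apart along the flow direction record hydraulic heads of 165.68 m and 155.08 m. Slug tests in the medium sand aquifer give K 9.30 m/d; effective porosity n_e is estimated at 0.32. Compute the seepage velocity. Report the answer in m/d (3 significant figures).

0.348 m/d

Hydraulic gradient i = (165.68 − 155.08) / 886 = 10.60 / 886 = 0.01196
Specific discharge q = 9.30 × 0.01196 = 0.1113 m/d
Seepage velocity v = q / n = 0.1113 / 0.32 = 0.3477 m/d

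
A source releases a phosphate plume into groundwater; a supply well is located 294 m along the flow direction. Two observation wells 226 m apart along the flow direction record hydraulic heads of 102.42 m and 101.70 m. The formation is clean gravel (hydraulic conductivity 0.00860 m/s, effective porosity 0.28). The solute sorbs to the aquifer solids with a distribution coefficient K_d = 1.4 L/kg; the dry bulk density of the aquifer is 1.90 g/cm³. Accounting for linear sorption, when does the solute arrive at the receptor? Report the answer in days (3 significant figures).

Hydraulic gradient i = (102.42 − 101.70) / 226 = 0.72 / 226 = 0.003186
K = 0.00860 m/s × 86400 s/d = 743.0 m/d
Specific discharge q = 743.0 × 0.003186 = 2.367 m/d
v = Ki/n = 743.0·0.003186/0.28 = 8.454 m/d
Retardation R = 1 + ρ_b·K_d/n = 1 + 1.90×1.4/0.28 = 10.50
Contaminant velocity v_c = v/R = 8.454/10.50 = 0.8052 m/d
t = L/v_c = 294/0.8052 = 365.1 d

365 days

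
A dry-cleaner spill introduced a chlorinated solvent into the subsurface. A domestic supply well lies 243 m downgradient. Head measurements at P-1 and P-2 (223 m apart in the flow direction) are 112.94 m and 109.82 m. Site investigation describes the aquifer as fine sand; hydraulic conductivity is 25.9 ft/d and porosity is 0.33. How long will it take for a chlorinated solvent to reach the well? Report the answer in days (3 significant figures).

726 days

Hydraulic gradient i = (112.94 − 109.82) / 223 = 3.12 / 223 = 0.01399
K = 25.9 ft/d × 0.3048 = 7.894 m/d
q = Ki = 7.894 × 0.01399 = 0.1104 m/d
v = Ki/n = 7.894·0.01399/0.33 = 0.3347 m/d
t = L / v = 243 / 0.3347 = 726.0 d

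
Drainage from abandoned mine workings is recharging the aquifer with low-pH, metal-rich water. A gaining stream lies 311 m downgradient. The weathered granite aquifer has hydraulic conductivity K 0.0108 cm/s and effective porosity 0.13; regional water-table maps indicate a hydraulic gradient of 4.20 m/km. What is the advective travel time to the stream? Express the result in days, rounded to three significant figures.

1030 days

K = 0.0108 cm/s × 864 = 9.331 m/d
q = Ki = 9.331 × 0.0042 = 0.03919 m/d
Average linear velocity = 0.03919 / 0.13 = 0.3015 m/d
t = L / v = 311 / 0.3015 = 1032 d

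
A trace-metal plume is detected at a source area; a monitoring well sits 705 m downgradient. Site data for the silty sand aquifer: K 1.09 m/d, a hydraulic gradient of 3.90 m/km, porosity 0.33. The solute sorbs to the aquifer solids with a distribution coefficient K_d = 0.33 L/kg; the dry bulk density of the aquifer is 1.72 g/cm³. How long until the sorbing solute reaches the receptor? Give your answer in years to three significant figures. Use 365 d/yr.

408 years

q = Ki = 1.09 × 0.0039 = 0.004251 m/d
v = Ki/n = 1.09·0.0039/0.33 = 0.01288 m/d
Retardation R = 1 + ρ_b·K_d/n = 1 + 1.72×0.33/0.33 = 2.720
Contaminant velocity v_c = v/R = 0.01288/2.720 = 0.004736 m/d
t = L/v_c = 705/0.004736 = 148900 d
   = 148900/365 = 408 yr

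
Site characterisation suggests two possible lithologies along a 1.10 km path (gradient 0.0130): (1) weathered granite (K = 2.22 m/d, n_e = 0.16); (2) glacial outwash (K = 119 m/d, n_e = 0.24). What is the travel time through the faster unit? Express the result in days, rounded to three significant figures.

171 days

Unit 1 (weathered granite): v = 2.22×0.013/0.16 = 0.1804 m/d, t = 1100/0.1804 = 6098 d
Unit 2 (glacial outwash): v = 119×0.013/0.24 = 6.446 m/d, t = 1100/6.446 = 170.7 d
Faster unit: t = 171 d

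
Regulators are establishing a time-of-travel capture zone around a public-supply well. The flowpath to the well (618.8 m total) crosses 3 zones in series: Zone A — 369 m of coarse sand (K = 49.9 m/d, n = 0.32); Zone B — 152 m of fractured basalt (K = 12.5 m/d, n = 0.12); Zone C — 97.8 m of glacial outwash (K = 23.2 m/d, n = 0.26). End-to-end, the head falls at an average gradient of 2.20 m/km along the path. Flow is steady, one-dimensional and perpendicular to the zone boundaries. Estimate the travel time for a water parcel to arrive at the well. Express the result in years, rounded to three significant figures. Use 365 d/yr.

Continuity: the same q passes through each zone, so ΔH = q·Σ(L_j/K_j) — the zones act as resistances in series.
Σ(L/K) = 369/49.9 + 152/12.5 + 97.8/23.2 = 7.395 + 12.16 + 4.216 = 23.77 d
K_eq = L_total / Σ(L/K) = 618.8 / 23.77 = 26.03 m/d
q = K_eq · i = 26.03 × 0.0022 = 0.05727 m/d (same in every zone)
Zone A: v = q/n = 0.05727/0.32 = 0.1790 m/d → t_A = 369/0.1790 = 2062 d
Zone B: v = q/n = 0.05727/0.12 = 0.4773 m/d → t_B = 152/0.4773 = 318.5 d
Zone C: v = q/n = 0.05727/0.26 = 0.2203 m/d → t_C = 97.8/0.2203 = 444.0 d
Total t = 2062 + 318.5 + 444.0 = 2824 d
   = 2824 / 365 = 7.74 yr

7.74 years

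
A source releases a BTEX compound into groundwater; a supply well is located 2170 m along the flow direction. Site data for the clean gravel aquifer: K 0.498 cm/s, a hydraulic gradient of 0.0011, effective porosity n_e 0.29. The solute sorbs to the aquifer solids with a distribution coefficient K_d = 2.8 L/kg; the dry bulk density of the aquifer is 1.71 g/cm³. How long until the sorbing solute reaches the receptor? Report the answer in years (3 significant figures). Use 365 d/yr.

K = 0.498 cm/s × 864 = 430.3 m/d
Specific discharge q = 430.3 × 0.0011 = 0.4733 m/d
Seepage velocity v = q / n = 0.4733 / 0.29 = 1.632 m/d
Retardation R = 1 + ρ_b·K_d/n = 1 + 1.71×2.8/0.29 = 17.51
Contaminant velocity v_c = v/R = 1.632/17.51 = 0.09321 m/d
t = L/v_c = 2170/0.09321 = 23280 d
   = 23280/365 = 63.8 yr

63.8 years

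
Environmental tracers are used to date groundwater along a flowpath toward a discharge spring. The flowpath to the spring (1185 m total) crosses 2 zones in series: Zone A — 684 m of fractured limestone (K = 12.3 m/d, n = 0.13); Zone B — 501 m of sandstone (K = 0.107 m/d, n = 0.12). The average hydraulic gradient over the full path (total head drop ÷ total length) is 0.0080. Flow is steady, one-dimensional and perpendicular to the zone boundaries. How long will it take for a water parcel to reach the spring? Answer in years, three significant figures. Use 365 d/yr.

204 years

For zones in series the flux q is common to all zones; the equivalent conductivity is the harmonic (thickness-weighted) mean, K_eq = L_total / Σ(L_j/K_j).
Σ(L/K) = 684/12.3 + 501/0.107 = 55.61 + 4682 = 4738 d
K_eq = L_total / Σ(L/K) = 1185 / 4738 = 0.2501 m/d
q = K_eq · i = 0.2501 × 0.0080 = 0.002001 m/d (same in every zone)
Zone A: v = q/n = 0.002001/0.13 = 0.01539 m/d → t_A = 684/0.01539 = 44440 d
Zone B: v = q/n = 0.002001/0.12 = 0.01667 m/d → t_B = 501/0.01667 = 30050 d
Total t = 44440 + 30050 = 74490 d
   = 74490 / 365 = 204 yr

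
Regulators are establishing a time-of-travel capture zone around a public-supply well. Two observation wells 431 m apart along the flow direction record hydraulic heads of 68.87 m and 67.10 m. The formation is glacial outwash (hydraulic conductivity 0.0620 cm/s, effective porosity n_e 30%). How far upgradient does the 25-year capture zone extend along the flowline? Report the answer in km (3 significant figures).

Hydraulic gradient i = (68.87 − 67.10) / 431 = 1.77 / 431 = 0.004107
K = 0.0620 cm/s × 864 = 53.57 m/d
q = Ki = 53.57 × 0.004107 = 0.2200 m/d
Average linear velocity = 0.2200 / 0.30 = 0.7333 m/d
T = 25 yr × 365 = 9125 d
L = v × T = 0.7333 × 9125 = 6691 m
   = 6.69 km

6.69 km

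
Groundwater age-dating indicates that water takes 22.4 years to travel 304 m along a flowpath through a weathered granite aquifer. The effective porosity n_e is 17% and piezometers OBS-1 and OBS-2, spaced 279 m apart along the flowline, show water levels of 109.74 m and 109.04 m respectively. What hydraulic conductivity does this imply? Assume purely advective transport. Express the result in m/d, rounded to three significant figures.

Hydraulic gradient i = (109.74 − 109.04) / 279 = 0.70 / 279 = 0.002509
t = 22.4 years = 8176 d
v = L / t = 304 / 8176 = 0.03718 m/d
K = v · n / i = 0.03718 × 0.17 / 0.002509 = 2.52 m/d

2.52 m/d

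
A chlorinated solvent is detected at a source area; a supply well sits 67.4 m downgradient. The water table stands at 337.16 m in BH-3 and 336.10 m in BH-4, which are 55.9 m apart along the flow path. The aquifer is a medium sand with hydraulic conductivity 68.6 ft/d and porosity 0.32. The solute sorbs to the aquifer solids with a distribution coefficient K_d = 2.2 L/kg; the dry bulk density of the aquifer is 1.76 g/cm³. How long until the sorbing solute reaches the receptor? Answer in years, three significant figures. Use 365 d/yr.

Hydraulic gradient i = (337.16 − 336.10) / 55.9 = 1.06 / 55.9 = 0.01896
K = 68.6 ft/d × 0.3048 = 20.91 m/d
Darcy flux q = K·i = 20.91 × 0.01896 = 0.3965 m/d
Average linear velocity = 0.3965 / 0.32 = 1.239 m/d
Retardation R = 1 + ρ_b·K_d/n = 1 + 1.76×2.2/0.32 = 13.10
Contaminant velocity v_c = v/R = 1.239/13.10 = 0.09458 m/d
t = L/v_c = 67.4/0.09458 = 712.6 d
   = 712.6/365 = 1.95 yr

1.95 years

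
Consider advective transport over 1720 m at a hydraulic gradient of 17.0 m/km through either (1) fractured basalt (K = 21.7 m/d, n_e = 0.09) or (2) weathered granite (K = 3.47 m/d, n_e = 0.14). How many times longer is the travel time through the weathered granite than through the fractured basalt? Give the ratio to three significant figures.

9.73

Unit 1 (fractured basalt): v = 21.7×0.017/0.09 = 4.099 m/d, t = 1720/4.099 = 419.6 d
Unit 2 (weathered granite): v = 3.47×0.017/0.14 = 0.4214 m/d, t = 1720/0.4214 = 4082 d
t(weathered granite) / t(fractured basalt) = 4082/419.6 = 9.73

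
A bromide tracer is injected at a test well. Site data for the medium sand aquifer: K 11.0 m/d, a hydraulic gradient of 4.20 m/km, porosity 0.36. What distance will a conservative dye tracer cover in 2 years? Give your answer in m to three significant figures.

Darcy flux q = K·i = 11.0 × 0.0042 = 0.04620 m/d
Average linear velocity = 0.04620 / 0.36 = 0.1283 m/d
T = 2 yr × 365 = 730 d
L = v × T = 0.1283 × 730 = 93.68 m

93.7 m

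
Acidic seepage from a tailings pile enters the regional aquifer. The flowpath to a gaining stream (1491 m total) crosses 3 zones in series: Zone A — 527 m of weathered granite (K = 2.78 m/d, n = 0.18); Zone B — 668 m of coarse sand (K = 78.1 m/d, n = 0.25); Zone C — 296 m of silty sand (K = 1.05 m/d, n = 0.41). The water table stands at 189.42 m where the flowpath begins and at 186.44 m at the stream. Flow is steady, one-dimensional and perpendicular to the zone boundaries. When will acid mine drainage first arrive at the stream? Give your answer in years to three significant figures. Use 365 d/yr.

169 years

Total head drop ΔH = 189.42 − 186.44 = 2.98 m
Steady 1-D flow in series ⇒ the Darcy flux q is identical in every zone and the zone head losses add (resistances L/K in series).
Σ(L/K) = 527/2.78 + 668/78.1 + 296/1.05 = 189.6 + 8.553 + 281.9 = 480.0 d
q = ΔH / Σ(L/K) = 2.98 / 480.0 = 0.006208 m/d (same in every zone)
Zone A: v = q/n = 0.006208/0.18 = 0.03449 m/d → t_A = 527/0.03449 = 15280 d
Zone B: v = q/n = 0.006208/0.25 = 0.02483 m/d → t_B = 668/0.02483 = 26900 d
Zone C: v = q/n = 0.006208/0.41 = 0.01514 m/d → t_C = 296/0.01514 = 19550 d
Total t = 15280 + 26900 + 19550 = 61730 d
   = 61730 / 365 = 169 yr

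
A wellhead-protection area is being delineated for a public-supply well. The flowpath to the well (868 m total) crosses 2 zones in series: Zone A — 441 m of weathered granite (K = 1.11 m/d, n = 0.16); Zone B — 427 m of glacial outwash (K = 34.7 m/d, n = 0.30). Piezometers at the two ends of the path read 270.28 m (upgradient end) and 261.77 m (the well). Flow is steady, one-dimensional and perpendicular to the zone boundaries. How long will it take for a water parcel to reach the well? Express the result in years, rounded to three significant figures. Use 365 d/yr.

26.2 years

Total head drop ΔH = 270.28 − 261.77 = 8.51 m
Steady 1-D flow in series ⇒ the Darcy flux q is identical in every zone and the zone head losses add (resistances L/K in series).
Σ(L/K) = 441/1.11 + 427/34.7 = 397.3 + 12.31 = 409.6 d
q = ΔH / Σ(L/K) = 8.51 / 409.6 = 0.02078 m/d (same in every zone)
Zone A: v = q/n = 0.02078/0.16 = 0.1299 m/d → t_A = 441/0.1299 = 3396 d
Zone B: v = q/n = 0.02078/0.30 = 0.06925 m/d → t_B = 427/0.06925 = 6166 d
Total t = 3396 + 6166 = 9562 d
   = 9562 / 365 = 26.2 yr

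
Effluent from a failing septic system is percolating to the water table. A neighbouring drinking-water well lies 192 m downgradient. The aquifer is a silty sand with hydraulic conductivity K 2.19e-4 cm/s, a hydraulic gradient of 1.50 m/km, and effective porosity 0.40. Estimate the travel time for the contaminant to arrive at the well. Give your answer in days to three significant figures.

K = 2.19e-4 cm/s × 864 = 0.1892 m/d
Darcy flux q = K·i = 0.1892 × 0.0015 = 2.838e-4 m/d
v = Ki/n = 0.1892·0.0015/0.40 = 7.096e-4 m/d
t = L / v = 192 / 7.096e-4 = 270600 d

271000 days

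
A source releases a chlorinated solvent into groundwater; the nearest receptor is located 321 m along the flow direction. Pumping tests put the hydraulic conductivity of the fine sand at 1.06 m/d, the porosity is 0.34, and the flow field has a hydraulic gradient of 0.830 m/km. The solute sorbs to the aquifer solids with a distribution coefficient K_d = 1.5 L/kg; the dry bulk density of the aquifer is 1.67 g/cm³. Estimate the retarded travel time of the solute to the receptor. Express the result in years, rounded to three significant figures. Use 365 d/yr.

2840 years

Darcy flux q = K·i = 1.06 × 8.3e-4 = 8.798e-4 m/d
v_s = q/n_e = 8.798e-4/0.34 = 0.002588 m/d
Retardation R = 1 + ρ_b·K_d/n = 1 + 1.67×1.5/0.34 = 8.368
Contaminant velocity v_c = v/R = 0.002588/8.368 = 3.092e-4 m/d
t = L/v_c = 321/3.092e-4 = 1.038e6 d
   = 1.038e6/365 = 2840 yr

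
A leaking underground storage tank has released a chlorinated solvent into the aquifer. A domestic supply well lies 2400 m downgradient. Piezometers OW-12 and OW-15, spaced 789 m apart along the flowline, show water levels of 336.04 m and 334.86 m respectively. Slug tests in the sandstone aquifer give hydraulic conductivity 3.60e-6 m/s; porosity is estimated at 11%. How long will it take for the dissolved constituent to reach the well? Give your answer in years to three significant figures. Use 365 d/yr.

Hydraulic gradient i = (336.04 − 334.86) / 789 = 1.18 / 789 = 0.001496
K = 3.60e-6 m/s × 86400 s/d = 0.3110 m/d
Darcy flux q = K·i = 0.3110 × 0.001496 = 4.652e-4 m/d
Seepage velocity v = q / n = 4.652e-4 / 0.11 = 0.004229 m/d
t = L / v = 2400 / 0.004229 = 567500 d
   = 567500 / 365 = 1550 yr

1550 years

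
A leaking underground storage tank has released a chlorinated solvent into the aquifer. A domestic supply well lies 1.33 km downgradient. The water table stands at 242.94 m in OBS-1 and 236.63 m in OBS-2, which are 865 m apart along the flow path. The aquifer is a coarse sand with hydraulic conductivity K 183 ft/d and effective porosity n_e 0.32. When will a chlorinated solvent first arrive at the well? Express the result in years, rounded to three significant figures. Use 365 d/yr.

2.87 years

Hydraulic gradient i = (242.94 − 236.63) / 865 = 6.31 / 865 = 0.007295
K = 183 ft/d × 0.3048 = 55.78 m/d
Specific discharge q = 55.78 × 0.007295 = 0.4069 m/d
Average linear velocity = 0.4069 / 0.32 = 1.272 m/d
L = 1.33 km = 1330 m
t = L / v = 1330 / 1.272 = 1046 d
   = 1046 / 365 = 2.87 yr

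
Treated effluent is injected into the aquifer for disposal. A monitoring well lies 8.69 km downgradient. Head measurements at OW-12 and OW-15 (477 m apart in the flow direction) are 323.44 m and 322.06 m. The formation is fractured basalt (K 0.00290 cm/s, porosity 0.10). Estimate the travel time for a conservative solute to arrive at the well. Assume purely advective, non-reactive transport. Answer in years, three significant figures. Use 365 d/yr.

Hydraulic gradient i = (323.44 − 322.06) / 477 = 1.38 / 477 = 0.002893
K = 0.00290 cm/s × 864 = 2.506 m/d
Darcy flux q = K·i = 2.506 × 0.002893 = 0.007249 m/d
v_s = q/n_e = 0.007249/0.10 = 0.07249 m/d
L = 8.69 km = 8690 m
t = L / v = 8690 / 0.07249 = 119900 d
   = 119900 / 365 = 328 yr

328 years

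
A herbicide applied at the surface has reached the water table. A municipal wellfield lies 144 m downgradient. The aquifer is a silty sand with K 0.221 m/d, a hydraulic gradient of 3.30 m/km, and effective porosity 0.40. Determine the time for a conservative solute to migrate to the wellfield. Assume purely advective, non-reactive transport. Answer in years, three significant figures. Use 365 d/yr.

216 years

Specific discharge q = 0.221 × 0.0033 = 7.293e-4 m/d
Seepage velocity v = q / n = 7.293e-4 / 0.40 = 0.001823 m/d
t = L / v = 144 / 0.001823 = 78980 d
   = 78980 / 365 = 216 yr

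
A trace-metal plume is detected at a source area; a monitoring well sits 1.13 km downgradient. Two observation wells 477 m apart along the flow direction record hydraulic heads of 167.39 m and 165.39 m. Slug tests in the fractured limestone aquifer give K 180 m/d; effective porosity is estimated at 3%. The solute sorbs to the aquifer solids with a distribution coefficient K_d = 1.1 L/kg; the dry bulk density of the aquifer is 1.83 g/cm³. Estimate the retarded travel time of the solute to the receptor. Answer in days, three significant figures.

3060 days

Hydraulic gradient i = (167.39 − 165.39) / 477 = 2.00 / 477 = 0.004193
Specific discharge q = 180 × 0.004193 = 0.7547 m/d
Seepage velocity v = q / n = 0.7547 / 0.03 = 25.16 m/d
Retardation R = 1 + ρ_b·K_d/n = 1 + 1.83×1.1/0.03 = 68.10
Contaminant velocity v_c = v/R = 25.16/68.10 = 0.3694 m/d
L = 1.13 km = 1130 m
t = L/v_c = 1130/0.3694 = 3059 d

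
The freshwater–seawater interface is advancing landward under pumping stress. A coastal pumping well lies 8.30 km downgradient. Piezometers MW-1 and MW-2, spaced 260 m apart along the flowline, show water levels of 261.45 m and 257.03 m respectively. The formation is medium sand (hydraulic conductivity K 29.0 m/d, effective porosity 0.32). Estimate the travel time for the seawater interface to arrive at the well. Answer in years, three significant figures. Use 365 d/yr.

14.8 years

Hydraulic gradient i = (261.45 − 257.03) / 260 = 4.42 / 260 = 0.01700
Specific discharge q = 29.0 × 0.01700 = 0.4930 m/d
Seepage velocity v = q / n = 0.4930 / 0.32 = 1.541 m/d
L = 8.30 km = 8300 m
t = L / v = 8300 / 1.541 = 5387 d
   = 5387 / 365 = 14.8 yr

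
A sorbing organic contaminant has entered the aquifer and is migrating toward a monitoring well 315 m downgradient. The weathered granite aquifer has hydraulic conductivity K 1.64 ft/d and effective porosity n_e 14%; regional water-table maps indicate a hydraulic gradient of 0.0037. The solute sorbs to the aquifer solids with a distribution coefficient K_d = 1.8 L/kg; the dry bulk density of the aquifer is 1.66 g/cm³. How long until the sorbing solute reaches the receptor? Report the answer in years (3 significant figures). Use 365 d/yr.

1460 years

K = 1.64 ft/d × 0.3048 = 0.4999 m/d
Specific discharge q = 0.4999 × 0.0037 = 0.001850 m/d
v_s = q/n_e = 0.001850/0.14 = 0.01321 m/d
Retardation R = 1 + ρ_b·K_d/n = 1 + 1.66×1.8/0.14 = 22.34
Contaminant velocity v_c = v/R = 0.01321/22.34 = 5.913e-4 m/d
t = L/v_c = 315/5.913e-4 = 532700 d
   = 532700/365 = 1460 yr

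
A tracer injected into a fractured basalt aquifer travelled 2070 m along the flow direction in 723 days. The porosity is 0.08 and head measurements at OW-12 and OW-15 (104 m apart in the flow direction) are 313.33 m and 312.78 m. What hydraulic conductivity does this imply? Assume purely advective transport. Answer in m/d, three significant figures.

43.3 m/d

Hydraulic gradient i = (313.33 − 312.78) / 104 = 0.55 / 104 = 0.005288
v = L / t = 2070 / 723 = 2.863 m/d
K = v · n / i = 2.863 × 0.08 / 0.005288 = 43.3 m/d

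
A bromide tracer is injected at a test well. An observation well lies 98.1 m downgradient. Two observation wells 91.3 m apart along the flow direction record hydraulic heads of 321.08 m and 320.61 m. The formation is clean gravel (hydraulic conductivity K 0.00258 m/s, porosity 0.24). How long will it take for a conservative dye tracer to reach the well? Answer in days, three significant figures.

20.5 days

Hydraulic gradient i = (321.08 − 320.61) / 91.3 = 0.47 / 91.3 = 0.005148
K = 0.00258 m/s × 86400 s/d = 222.9 m/d
Specific discharge q = 222.9 × 0.005148 = 1.148 m/d
Seepage velocity v = q / n = 1.148 / 0.24 = 4.781 m/d
t = L / v = 98.1 / 4.781 = 20.52 d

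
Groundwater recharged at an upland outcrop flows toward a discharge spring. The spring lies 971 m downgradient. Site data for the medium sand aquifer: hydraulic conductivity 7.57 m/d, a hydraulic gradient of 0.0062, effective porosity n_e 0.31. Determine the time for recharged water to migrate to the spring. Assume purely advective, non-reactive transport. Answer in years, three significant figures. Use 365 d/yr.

q = Ki = 7.57 × 0.0062 = 0.04693 m/d
Seepage velocity v = q / n = 0.04693 / 0.31 = 0.1514 m/d
t = L / v = 971 / 0.1514 = 6413 d
   = 6413 / 365 = 17.6 yr

17.6 years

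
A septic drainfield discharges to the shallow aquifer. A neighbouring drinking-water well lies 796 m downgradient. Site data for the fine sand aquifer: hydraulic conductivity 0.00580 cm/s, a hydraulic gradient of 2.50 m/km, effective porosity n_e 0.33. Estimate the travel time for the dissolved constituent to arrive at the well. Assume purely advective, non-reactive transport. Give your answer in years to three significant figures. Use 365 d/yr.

K = 0.00580 cm/s × 864 = 5.011 m/d
Darcy flux q = K·i = 5.011 × 0.0025 = 0.01253 m/d
v_s = q/n_e = 0.01253/0.33 = 0.03796 m/d
t = L / v = 796 / 0.03796 = 20970 d
   = 20970 / 365 = 57.4 yr

57.4 years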